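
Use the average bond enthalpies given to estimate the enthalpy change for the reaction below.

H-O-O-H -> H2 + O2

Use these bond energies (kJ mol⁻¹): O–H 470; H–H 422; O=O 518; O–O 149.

Bonds broken (reactants):
  O–H: 2 × 470 = 940
  O–O: 1 × 149 = 149
  Σ(broken) = 1089 kJ
Bonds formed (products):
  H–H: 1 × 422 = 422
  O=O: 1 × 518 = 518
  Σ(formed) = 940 kJ
ΔH = Σ(broken) − Σ(formed) = 1089 − 940 = +149 kJ

ΔH ≈ +149 kJ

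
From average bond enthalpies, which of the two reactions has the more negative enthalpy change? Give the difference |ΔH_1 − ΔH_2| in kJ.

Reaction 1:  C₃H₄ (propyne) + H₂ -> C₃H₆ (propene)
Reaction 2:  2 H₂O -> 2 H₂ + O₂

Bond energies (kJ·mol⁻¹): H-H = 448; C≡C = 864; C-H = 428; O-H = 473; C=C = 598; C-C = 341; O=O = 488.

Reaction 1:
  Bonds broken (reactants):
    C≡C: 1 × 864 = 864
    C-C: 1 × 341 = 341
    C-H: 4 × 428 = 1712
    H-H: 1 × 448 = 448
    Σ(broken) = 3365 kJ
  Bonds formed (products):
    C-C: 1 × 341 = 341
    C-H: 6 × 428 = 2568
    C=C: 1 × 598 = 598
    Σ(formed) = 3507 kJ
  ΔH_1 = 3365 − 3507 = −142 kJ
Reaction 2:
  Bonds broken (reactants):
    O-H: 4 × 473 = 1892
    Σ(broken) = 1892 kJ
  Bonds formed (products):
    H-H: 2 × 448 = 896
    O=O: 1 × 488 = 488
    Σ(formed) = 1384 kJ
  ΔH_2 = 1892 − 1384 = +508 kJ
ΔH_1 − ΔH_2 = −650 kJ, so reaction 1 has the more negative ΔH; |ΔH_1 − ΔH_2| = 650 kJ.

Reaction 1, by 650 kJ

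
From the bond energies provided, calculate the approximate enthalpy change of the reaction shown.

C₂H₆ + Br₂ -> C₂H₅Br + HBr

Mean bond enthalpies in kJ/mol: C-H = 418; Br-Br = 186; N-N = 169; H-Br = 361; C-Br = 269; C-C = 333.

ΔH ≈ −26 kJ

Bonds broken (reactants):
  Br-Br: 1 × 186 = 186
  C-C: 1 × 333 = 333
  C-H: 6 × 418 = 2508
  Σ(broken) = 3027 kJ
Bonds formed (products):
  C-Br: 1 × 269 = 269
  C-C: 1 × 333 = 333
  C-H: 5 × 418 = 2090
  H-Br: 1 × 361 = 361
  Σ(formed) = 3053 kJ
ΔH = Σ(broken) − Σ(formed) = 3027 − 3053 = −26 kJ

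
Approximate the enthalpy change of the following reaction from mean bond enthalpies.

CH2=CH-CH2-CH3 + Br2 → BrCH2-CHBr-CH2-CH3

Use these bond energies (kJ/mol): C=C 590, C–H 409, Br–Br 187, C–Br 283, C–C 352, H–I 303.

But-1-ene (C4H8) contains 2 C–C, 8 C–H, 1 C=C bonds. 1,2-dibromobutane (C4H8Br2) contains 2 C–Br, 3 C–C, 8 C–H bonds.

ΔH ≈ −141 kJ

Bonds broken (reactants):
  Br–Br: 1 × 187 = 187
  C–C: 2 × 352 = 704
  C–H: 8 × 409 = 3272
  C=C: 1 × 590 = 590
  Σ(broken) = 4753 kJ
Bonds formed (products):
  C–Br: 2 × 283 = 566
  C–C: 3 × 352 = 1056
  C–H: 8 × 409 = 3272
  Σ(formed) = 4894 kJ
ΔH = Σ(broken) − Σ(formed) = 4753 − 4894 = −141 kJ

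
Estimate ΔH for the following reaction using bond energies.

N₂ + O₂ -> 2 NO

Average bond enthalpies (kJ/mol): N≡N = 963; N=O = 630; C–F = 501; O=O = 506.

ΔH ≈ +209 kJ

Bonds broken (reactants):
  N≡N: 1 × 963 = 963
  O=O: 1 × 506 = 506
  Σ(broken) = 1469 kJ
Bonds formed (products):
  N=O: 2 × 630 = 1260
  Σ(formed) = 1260 kJ
ΔH = Σ(broken) − Σ(formed) = 1469 − 1260 = +209 kJ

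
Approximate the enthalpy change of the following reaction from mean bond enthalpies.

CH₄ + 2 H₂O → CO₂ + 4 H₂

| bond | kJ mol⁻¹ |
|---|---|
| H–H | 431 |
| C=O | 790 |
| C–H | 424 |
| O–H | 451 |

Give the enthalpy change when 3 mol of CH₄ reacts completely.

Bonds broken (reactants):
  C–H: 4 × 424 = 1696
  O–H: 4 × 451 = 1804
  Σ(broken) = 3500 kJ
Bonds formed (products):
  C=O: 2 × 790 = 1580
  H–H: 4 × 431 = 1724
  Σ(formed) = 3304 kJ
ΔH = Σ(broken) − Σ(formed) = 3500 − 3304 = +196 kJ
For 3× the reaction as written: 3 × (+196) = +588 kJ

ΔH = +588 kJ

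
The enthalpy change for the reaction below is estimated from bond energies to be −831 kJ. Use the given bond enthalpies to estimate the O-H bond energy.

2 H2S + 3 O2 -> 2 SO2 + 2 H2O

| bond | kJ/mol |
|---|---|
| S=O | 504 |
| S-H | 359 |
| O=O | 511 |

Let D be the O-H bond energy.
Σ(broken) = 3×511 + 4×359 = 2969
Σ(formed) = 4×D + 4×504 = 2016 + 4D
ΔH = Σ(broken) − Σ(formed) = (2969) − (2016 + 4D) = +953 − 4D
Setting this equal to −831 kJ gives 4D = 1784, so D = 446 kJ/mol.

D(O-H) ≈ 446 kJ/mol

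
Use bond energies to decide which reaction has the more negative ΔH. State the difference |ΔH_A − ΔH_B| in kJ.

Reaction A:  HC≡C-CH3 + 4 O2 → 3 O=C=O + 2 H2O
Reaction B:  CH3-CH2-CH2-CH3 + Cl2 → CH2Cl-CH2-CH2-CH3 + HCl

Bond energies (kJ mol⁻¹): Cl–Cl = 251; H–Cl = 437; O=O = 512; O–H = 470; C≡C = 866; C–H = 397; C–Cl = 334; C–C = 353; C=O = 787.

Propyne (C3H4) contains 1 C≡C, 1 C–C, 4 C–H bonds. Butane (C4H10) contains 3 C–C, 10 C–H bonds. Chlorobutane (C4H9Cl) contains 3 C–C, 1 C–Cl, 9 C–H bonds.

Reaction A:
  Bonds broken (reactants):
    C≡C: 1 × 866 = 866
    C–C: 1 × 353 = 353
    C–H: 4 × 397 = 1588
    O=O: 4 × 512 = 2048
    Σ(broken) = 4855 kJ
  Bonds formed (products):
    C=O: 6 × 787 = 4722
    O–H: 4 × 470 = 1880
    Σ(formed) = 6602 kJ
  ΔH_A = 4855 − 6602 = −1747 kJ
Reaction B:
  Bonds broken (reactants):
    C–C: 3 × 353 = 1059
    C–H: 10 × 397 = 3970
    Cl–Cl: 1 × 251 = 251
    Σ(broken) = 5280 kJ
  Bonds formed (products):
    C–C: 3 × 353 = 1059
    C–Cl: 1 × 334 = 334
    C–H: 9 × 397 = 3573
    H–Cl: 1 × 437 = 437
    Σ(formed) = 5403 kJ
  ΔH_B = 5280 − 5403 = −123 kJ
ΔH_A − ΔH_B = −1624 kJ, so reaction A has the more negative ΔH; |ΔH_A − ΔH_B| = 1624 kJ.

Reaction A, by 1624 kJ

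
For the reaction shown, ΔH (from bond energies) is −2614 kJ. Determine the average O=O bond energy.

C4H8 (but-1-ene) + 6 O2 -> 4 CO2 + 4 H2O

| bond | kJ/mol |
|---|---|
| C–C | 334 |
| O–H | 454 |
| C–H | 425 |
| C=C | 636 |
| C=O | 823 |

D(O=O) ≈ 483 kJ/mol

Let D be the O=O bond energy.
Σ(broken) = 2×334 + 8×425 + 1×636 + 6×D = 4704 + 6D
Σ(formed) = 8×823 + 8×454 = 10216
ΔH = Σ(broken) − Σ(formed) = (4704 + 6D) − (10216) = −5512 + 6D
Setting this equal to −2614 kJ gives 6D = 2898, so D = 483 kJ/mol.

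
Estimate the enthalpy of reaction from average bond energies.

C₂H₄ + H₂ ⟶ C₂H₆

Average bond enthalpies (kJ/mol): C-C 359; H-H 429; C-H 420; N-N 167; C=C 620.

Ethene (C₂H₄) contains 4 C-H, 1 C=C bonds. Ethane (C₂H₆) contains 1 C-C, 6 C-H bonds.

ΔH ≈ −150 kJ

Bonds broken (reactants):
  C-H: 4 × 420 = 1680
  C=C: 1 × 620 = 620
  H-H: 1 × 429 = 429
  Σ(broken) = 2729 kJ
Bonds formed (products):
  C-C: 1 × 359 = 359
  C-H: 6 × 420 = 2520
  Σ(formed) = 2879 kJ
ΔH = Σ(broken) − Σ(formed) = 2729 − 2879 = −150 kJ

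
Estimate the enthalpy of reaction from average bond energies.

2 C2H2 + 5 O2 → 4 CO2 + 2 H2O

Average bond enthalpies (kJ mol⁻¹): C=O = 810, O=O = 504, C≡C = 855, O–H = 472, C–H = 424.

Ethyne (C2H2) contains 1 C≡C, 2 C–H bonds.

ΔH ≈ −2442 kJ

Bonds broken (reactants):
  C≡C: 2 × 855 = 1710
  C–H: 4 × 424 = 1696
  O=O: 5 × 504 = 2520
  Σ(broken) = 5926 kJ
Bonds formed (products):
  C=O: 8 × 810 = 6480
  O–H: 4 × 472 = 1888
  Σ(formed) = 8368 kJ
ΔH = Σ(broken) − Σ(formed) = 5926 − 8368 = −2442 kJ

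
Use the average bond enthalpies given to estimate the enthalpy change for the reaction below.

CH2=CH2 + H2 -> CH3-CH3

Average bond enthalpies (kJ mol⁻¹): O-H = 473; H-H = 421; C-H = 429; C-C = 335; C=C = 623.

Bonds broken (reactants):
  C-H: 4 × 429 = 1716
  C=C: 1 × 623 = 623
  H-H: 1 × 421 = 421
  Σ(broken) = 2760 kJ
Bonds formed (products):
  C-C: 1 × 335 = 335
  C-H: 6 × 429 = 2574
  Σ(formed) = 2909 kJ
ΔH = Σ(broken) − Σ(formed) = 2760 − 2909 = −149 kJ

ΔH ≈ −149 kJ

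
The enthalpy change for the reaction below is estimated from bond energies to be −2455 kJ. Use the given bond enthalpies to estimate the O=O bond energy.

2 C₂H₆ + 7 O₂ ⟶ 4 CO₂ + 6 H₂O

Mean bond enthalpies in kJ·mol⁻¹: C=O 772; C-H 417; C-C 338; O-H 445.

D(O=O) ≈ 483 kJ/mol

Let D be the O=O bond energy.
Σ(broken) = 2×338 + 12×417 + 7×D = 5680 + 7D
Σ(formed) = 8×772 + 12×445 = 11516
ΔH = Σ(broken) − Σ(formed) = (5680 + 7D) − (11516) = −5836 + 7D
Setting this equal to −2455 kJ gives 7D = 3381, so D = 483 kJ/mol.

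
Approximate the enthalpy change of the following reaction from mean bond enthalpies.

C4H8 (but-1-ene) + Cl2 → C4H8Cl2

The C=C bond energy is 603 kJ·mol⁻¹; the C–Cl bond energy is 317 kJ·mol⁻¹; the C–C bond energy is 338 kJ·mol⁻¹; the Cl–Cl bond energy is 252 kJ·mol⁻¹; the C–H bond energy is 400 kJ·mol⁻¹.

ΔH ≈ −117 kJ

Bonds broken (reactants):
  C–C: 2 × 338 = 676
  C–H: 8 × 400 = 3200
  C=C: 1 × 603 = 603
  Cl–Cl: 1 × 252 = 252
  Σ(broken) = 4731 kJ
Bonds formed (products):
  C–C: 3 × 338 = 1014
  C–Cl: 2 × 317 = 634
  C–H: 8 × 400 = 3200
  Σ(formed) = 4848 kJ
ΔH = Σ(broken) − Σ(formed) = 4731 − 4848 = −117 kJ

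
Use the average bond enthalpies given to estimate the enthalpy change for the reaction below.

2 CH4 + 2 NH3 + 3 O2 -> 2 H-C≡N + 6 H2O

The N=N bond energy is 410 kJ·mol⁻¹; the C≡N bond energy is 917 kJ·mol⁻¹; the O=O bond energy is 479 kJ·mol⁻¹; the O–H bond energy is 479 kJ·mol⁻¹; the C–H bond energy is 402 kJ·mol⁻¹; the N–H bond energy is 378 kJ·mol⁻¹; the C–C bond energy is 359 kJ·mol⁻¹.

Bonds broken (reactants):
  C–H: 8 × 402 = 3216
  N–H: 6 × 378 = 2268
  O=O: 3 × 479 = 1437
  Σ(broken) = 6921 kJ
Bonds formed (products):
  C≡N: 2 × 917 = 1834
  C–H: 2 × 402 = 804
  O–H: 12 × 479 = 5748
  Σ(formed) = 8386 kJ
ΔH = Σ(broken) − Σ(formed) = 6921 − 8386 = −1465 kJ

ΔH ≈ −1465 kJ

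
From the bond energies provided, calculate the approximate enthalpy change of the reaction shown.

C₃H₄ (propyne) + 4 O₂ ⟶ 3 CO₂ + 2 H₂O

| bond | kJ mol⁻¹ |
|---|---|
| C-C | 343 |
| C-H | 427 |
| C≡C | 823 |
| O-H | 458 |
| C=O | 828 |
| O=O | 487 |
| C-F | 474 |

ΔH ≈ −1978 kJ

Bonds broken (reactants):
  C≡C: 1 × 823 = 823
  C-C: 1 × 343 = 343
  C-H: 4 × 427 = 1708
  O=O: 4 × 487 = 1948
  Σ(broken) = 4822 kJ
Bonds formed (products):
  C=O: 6 × 828 = 4968
  O-H: 4 × 458 = 1832
  Σ(formed) = 6800 kJ
ΔH = Σ(broken) − Σ(formed) = 4822 − 6800 = −1978 kJ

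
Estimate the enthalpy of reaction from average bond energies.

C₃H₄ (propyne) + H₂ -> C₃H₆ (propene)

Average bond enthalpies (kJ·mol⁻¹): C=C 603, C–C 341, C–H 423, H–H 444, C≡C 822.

Bonds broken (reactants):
  C≡C: 1 × 822 = 822
  C–C: 1 × 341 = 341
  C–H: 4 × 423 = 1692
  H–H: 1 × 444 = 444
  Σ(broken) = 3299 kJ
Bonds formed (products):
  C–C: 1 × 341 = 341
  C–H: 6 × 423 = 2538
  C=C: 1 × 603 = 603
  Σ(formed) = 3482 kJ
ΔH = Σ(broken) − Σ(formed) = 3299 − 3482 = −183 kJ

ΔH ≈ −183 kJ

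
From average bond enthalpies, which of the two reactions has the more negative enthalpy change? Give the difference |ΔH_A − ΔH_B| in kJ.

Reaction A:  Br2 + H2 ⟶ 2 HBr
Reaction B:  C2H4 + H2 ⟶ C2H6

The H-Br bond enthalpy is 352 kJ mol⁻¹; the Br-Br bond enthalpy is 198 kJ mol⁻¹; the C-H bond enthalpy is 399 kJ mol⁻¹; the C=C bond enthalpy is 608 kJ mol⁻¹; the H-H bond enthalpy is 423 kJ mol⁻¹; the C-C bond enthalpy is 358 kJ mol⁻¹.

Reaction A:
  Bonds broken (reactants):
    Br-Br: 1 × 198 = 198
    H-H: 1 × 423 = 423
    Σ(broken) = 621 kJ
  Bonds formed (products):
    H-Br: 2 × 352 = 704
    Σ(formed) = 704 kJ
  ΔH_A = 621 − 704 = −83 kJ
Reaction B:
  Bonds broken (reactants):
    C-H: 4 × 399 = 1596
    C=C: 1 × 608 = 608
    H-H: 1 × 423 = 423
    Σ(broken) = 2627 kJ
  Bonds formed (products):
    C-C: 1 × 358 = 358
    C-H: 6 × 399 = 2394
    Σ(formed) = 2752 kJ
  ΔH_B = 2627 − 2752 = −125 kJ
ΔH_A − ΔH_B = +42 kJ, so reaction B has the more negative ΔH; |ΔH_A − ΔH_B| = 42 kJ.

Reaction B, by 42 kJ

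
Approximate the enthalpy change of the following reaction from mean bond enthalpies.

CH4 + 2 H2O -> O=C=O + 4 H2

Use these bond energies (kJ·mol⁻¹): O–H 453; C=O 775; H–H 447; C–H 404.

Bonds broken (reactants):
  C–H: 4 × 404 = 1616
  O–H: 4 × 453 = 1812
  Σ(broken) = 3428 kJ
Bonds formed (products):
  C=O: 2 × 775 = 1550
  H–H: 4 × 447 = 1788
  Σ(formed) = 3338 kJ
ΔH = Σ(broken) − Σ(formed) = 3428 − 3338 = +90 kJ

ΔH ≈ +90 kJ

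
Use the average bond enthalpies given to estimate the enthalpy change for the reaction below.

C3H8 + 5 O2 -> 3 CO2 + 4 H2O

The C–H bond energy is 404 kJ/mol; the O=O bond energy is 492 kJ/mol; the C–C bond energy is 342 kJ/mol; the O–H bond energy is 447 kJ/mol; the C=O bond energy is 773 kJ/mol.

ΔH ≈ −1838 kJ

Bonds broken (reactants):
  C–C: 2 × 342 = 684
  C–H: 8 × 404 = 3232
  O=O: 5 × 492 = 2460
  Σ(broken) = 6376 kJ
Bonds formed (products):
  C=O: 6 × 773 = 4638
  O–H: 8 × 447 = 3576
  Σ(formed) = 8214 kJ
ΔH = Σ(broken) − Σ(formed) = 6376 − 8214 = −1838 kJ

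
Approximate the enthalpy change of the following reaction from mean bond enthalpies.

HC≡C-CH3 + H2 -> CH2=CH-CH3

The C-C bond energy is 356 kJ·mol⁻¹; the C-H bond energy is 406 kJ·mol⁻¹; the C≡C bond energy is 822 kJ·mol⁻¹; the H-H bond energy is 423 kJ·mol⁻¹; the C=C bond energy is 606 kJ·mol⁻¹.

Bonds broken (reactants):
  C≡C: 1 × 822 = 822
  C-C: 1 × 356 = 356
  C-H: 4 × 406 = 1624
  H-H: 1 × 423 = 423
  Σ(broken) = 3225 kJ
Bonds formed (products):
  C-C: 1 × 356 = 356
  C-H: 6 × 406 = 2436
  C=C: 1 × 606 = 606
  Σ(formed) = 3398 kJ
ΔH = Σ(broken) − Σ(formed) = 3225 − 3398 = −173 kJ

ΔH ≈ −173 kJ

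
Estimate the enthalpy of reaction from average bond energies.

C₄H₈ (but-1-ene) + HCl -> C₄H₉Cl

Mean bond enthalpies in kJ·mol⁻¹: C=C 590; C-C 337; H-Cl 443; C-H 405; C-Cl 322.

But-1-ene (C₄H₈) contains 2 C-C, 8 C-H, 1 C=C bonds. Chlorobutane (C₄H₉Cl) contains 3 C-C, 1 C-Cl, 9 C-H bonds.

ΔH ≈ −31 kJ

Bonds broken (reactants):
  C-C: 2 × 337 = 674
  C-H: 8 × 405 = 3240
  C=C: 1 × 590 = 590
  H-Cl: 1 × 443 = 443
  Σ(broken) = 4947 kJ
Bonds formed (products):
  C-C: 3 × 337 = 1011
  C-Cl: 1 × 322 = 322
  C-H: 9 × 405 = 3645
  Σ(formed) = 4978 kJ
ΔH = Σ(broken) − Σ(formed) = 4947 − 4978 = −31 kJ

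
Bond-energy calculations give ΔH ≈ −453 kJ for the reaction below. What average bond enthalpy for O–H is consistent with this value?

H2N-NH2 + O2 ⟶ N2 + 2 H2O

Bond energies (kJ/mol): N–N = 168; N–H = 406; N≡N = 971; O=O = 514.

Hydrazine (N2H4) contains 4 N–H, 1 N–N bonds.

Let D be the O–H bond energy.
Σ(broken) = 4×406 + 1×168 + 1×514 = 2306
Σ(formed) = 1×971 + 4×D = 971 + 4D
ΔH = Σ(broken) − Σ(formed) = (2306) − (971 + 4D) = +1335 − 4D
Setting this equal to −453 kJ gives 4D = 1788, so D = 447 kJ/mol.

D(O–H) ≈ 447 kJ/mol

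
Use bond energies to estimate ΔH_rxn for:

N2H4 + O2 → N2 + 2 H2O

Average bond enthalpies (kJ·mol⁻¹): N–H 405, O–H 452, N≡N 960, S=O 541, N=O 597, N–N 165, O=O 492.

Bonds broken (reactants):
  N–H: 4 × 405 = 1620
  N–N: 1 × 165 = 165
  O=O: 1 × 492 = 492
  Σ(broken) = 2277 kJ
Bonds formed (products):
  N≡N: 1 × 960 = 960
  O–H: 4 × 452 = 1808
  Σ(formed) = 2768 kJ
ΔH = Σ(broken) − Σ(formed) = 2277 − 2768 = −491 kJ

ΔH ≈ −491 kJ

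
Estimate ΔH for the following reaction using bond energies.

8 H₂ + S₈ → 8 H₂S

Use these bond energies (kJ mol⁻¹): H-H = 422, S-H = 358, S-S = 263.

ΔH ≈ −248 kJ

Bonds broken (reactants):
  H-H: 8 × 422 = 3376
  S-S: 8 × 263 = 2104
  Σ(broken) = 5480 kJ
Bonds formed (products):
  S-H: 16 × 358 = 5728
  Σ(formed) = 5728 kJ
ΔH = Σ(broken) − Σ(formed) = 5480 − 5728 = −248 kJ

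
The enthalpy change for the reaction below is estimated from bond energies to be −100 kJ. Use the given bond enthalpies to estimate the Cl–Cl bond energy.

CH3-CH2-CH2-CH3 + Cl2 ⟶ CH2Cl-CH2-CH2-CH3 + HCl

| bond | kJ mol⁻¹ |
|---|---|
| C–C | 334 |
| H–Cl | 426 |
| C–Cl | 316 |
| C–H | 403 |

Let D be the Cl–Cl bond energy.
Σ(broken) = 3×334 + 10×403 + 1×D = 5032 + D
Σ(formed) = 3×334 + 1×316 + 9×403 + 1×426 = 5371
ΔH = Σ(broken) − Σ(formed) = (5032 + D) − (5371) = −339 + D
Setting this equal to −100 kJ gives D = 239 kJ/mol.

D(Cl–Cl) ≈ 239 kJ/mol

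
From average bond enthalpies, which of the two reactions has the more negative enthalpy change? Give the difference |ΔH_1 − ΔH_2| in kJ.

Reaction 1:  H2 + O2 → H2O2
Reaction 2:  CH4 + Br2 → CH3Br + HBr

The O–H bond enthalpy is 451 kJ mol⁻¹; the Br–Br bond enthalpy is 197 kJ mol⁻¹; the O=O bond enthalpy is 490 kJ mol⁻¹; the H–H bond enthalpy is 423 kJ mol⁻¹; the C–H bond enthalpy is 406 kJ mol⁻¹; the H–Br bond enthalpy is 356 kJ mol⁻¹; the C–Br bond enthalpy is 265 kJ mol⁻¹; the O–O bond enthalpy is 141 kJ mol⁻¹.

Reaction 1, by 112 kJ

Reaction 1:
  Bonds broken (reactants):
    H–H: 1 × 423 = 423
    O=O: 1 × 490 = 490
    Σ(broken) = 913 kJ
  Bonds formed (products):
    O–H: 2 × 451 = 902
    O–O: 1 × 141 = 141
    Σ(formed) = 1043 kJ
  ΔH_1 = 913 − 1043 = −130 kJ
Reaction 2:
  Bonds broken (reactants):
    Br–Br: 1 × 197 = 197
    C–H: 4 × 406 = 1624
    Σ(broken) = 1821 kJ
  Bonds formed (products):
    C–Br: 1 × 265 = 265
    C–H: 3 × 406 = 1218
    H–Br: 1 × 356 = 356
    Σ(formed) = 1839 kJ
  ΔH_2 = 1821 − 1839 = −18 kJ
ΔH_1 − ΔH_2 = −112 kJ, so reaction 1 has the more negative ΔH; |ΔH_1 − ΔH_2| = 112 kJ.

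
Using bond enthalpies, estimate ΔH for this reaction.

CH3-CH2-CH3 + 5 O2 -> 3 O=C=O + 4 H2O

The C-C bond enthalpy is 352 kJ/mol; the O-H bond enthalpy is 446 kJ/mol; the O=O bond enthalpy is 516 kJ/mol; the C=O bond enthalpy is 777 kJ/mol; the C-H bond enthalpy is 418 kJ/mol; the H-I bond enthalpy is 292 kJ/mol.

Bonds broken (reactants):
  C-C: 2 × 352 = 704
  C-H: 8 × 418 = 3344
  O=O: 5 × 516 = 2580
  Σ(broken) = 6628 kJ
Bonds formed (products):
  C=O: 6 × 777 = 4662
  O-H: 8 × 446 = 3568
  Σ(formed) = 8230 kJ
ΔH = Σ(broken) − Σ(formed) = 6628 − 8230 = −1602 kJ

ΔH ≈ −1602 kJ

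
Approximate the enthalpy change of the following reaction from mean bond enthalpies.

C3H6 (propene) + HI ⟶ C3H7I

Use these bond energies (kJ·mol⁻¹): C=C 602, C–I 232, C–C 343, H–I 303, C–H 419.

ΔH ≈ −89 kJ

Bonds broken (reactants):
  C–C: 1 × 343 = 343
  C–H: 6 × 419 = 2514
  C=C: 1 × 602 = 602
  H–I: 1 × 303 = 303
  Σ(broken) = 3762 kJ
Bonds formed (products):
  C–C: 2 × 343 = 686
  C–H: 7 × 419 = 2933
  C–I: 1 × 232 = 232
  Σ(formed) = 3851 kJ
ΔH = Σ(broken) − Σ(formed) = 3762 − 3851 = −89 kJ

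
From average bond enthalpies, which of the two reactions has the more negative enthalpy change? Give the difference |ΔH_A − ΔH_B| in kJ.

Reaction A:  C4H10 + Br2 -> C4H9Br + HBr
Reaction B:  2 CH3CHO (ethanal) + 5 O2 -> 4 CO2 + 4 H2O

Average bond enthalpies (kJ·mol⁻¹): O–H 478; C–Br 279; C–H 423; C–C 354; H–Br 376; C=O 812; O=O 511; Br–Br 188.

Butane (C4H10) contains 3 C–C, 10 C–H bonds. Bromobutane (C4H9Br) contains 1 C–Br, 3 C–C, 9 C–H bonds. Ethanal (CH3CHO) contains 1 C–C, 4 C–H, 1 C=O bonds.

Reaction B, by 2005 kJ

Reaction A:
  Bonds broken (reactants):
    Br–Br: 1 × 188 = 188
    C–C: 3 × 354 = 1062
    C–H: 10 × 423 = 4230
    Σ(broken) = 5480 kJ
  Bonds formed (products):
    C–Br: 1 × 279 = 279
    C–C: 3 × 354 = 1062
    C–H: 9 × 423 = 3807
    H–Br: 1 × 376 = 376
    Σ(formed) = 5524 kJ
  ΔH_A = 5480 − 5524 = −44 kJ
Reaction B:
  Bonds broken (reactants):
    C–C: 2 × 354 = 708
    C–H: 8 × 423 = 3384
    C=O: 2 × 812 = 1624
    O=O: 5 × 511 = 2555
    Σ(broken) = 8271 kJ
  Bonds formed (products):
    C=O: 8 × 812 = 6496
    O–H: 8 × 478 = 3824
    Σ(formed) = 10320 kJ
  ΔH_B = 8271 − 10320 = −2049 kJ
ΔH_A − ΔH_B = +2005 kJ, so reaction B has the more negative ΔH; |ΔH_A − ΔH_B| = 2005 kJ.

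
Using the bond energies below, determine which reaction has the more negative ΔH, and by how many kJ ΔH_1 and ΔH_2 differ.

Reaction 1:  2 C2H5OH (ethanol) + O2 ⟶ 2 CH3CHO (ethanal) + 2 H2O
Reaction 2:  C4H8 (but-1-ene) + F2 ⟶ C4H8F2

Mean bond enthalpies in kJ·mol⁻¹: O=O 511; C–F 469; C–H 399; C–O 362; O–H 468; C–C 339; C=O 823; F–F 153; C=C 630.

Reaction 1:
  Bonds broken (reactants):
    C–C: 2 × 339 = 678
    C–H: 10 × 399 = 3990
    C–O: 2 × 362 = 724
    O–H: 2 × 468 = 936
    O=O: 1 × 511 = 511
    Σ(broken) = 6839 kJ
  Bonds formed (products):
    C–C: 2 × 339 = 678
    C–H: 8 × 399 = 3192
    C=O: 2 × 823 = 1646
    O–H: 4 × 468 = 1872
    Σ(formed) = 7388 kJ
  ΔH_1 = 6839 − 7388 = −549 kJ
Reaction 2:
  Bonds broken (reactants):
    C–C: 2 × 339 = 678
    C–H: 8 × 399 = 3192
    C=C: 1 × 630 = 630
    F–F: 1 × 153 = 153
    Σ(broken) = 4653 kJ
  Bonds formed (products):
    C–C: 3 × 339 = 1017
    C–F: 2 × 469 = 938
    C–H: 8 × 399 = 3192
    Σ(formed) = 5147 kJ
  ΔH_2 = 4653 − 5147 = −494 kJ
ΔH_1 − ΔH_2 = −55 kJ, so reaction 1 has the more negative ΔH; |ΔH_1 − ΔH_2| = 55 kJ.

Reaction 1, by 55 kJ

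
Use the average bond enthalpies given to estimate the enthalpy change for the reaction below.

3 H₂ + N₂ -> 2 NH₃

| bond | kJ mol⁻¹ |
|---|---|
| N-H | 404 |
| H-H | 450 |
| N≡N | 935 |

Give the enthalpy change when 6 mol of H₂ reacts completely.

ΔH = −278 kJ

Bonds broken (reactants):
  H-H: 3 × 450 = 1350
  N≡N: 1 × 935 = 935
  Σ(broken) = 2285 kJ
Bonds formed (products):
  N-H: 6 × 404 = 2424
  Σ(formed) = 2424 kJ
ΔH = Σ(broken) − Σ(formed) = 2285 − 2424 = −139 kJ
For 2× the reaction as written: 2 × (−139) = −278 kJ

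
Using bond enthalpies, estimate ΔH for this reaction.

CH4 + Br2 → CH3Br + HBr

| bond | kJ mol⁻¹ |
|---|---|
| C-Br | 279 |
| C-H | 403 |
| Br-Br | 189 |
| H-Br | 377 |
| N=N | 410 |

Bonds broken (reactants):
  Br-Br: 1 × 189 = 189
  C-H: 4 × 403 = 1612
  Σ(broken) = 1801 kJ
Bonds formed (products):
  C-Br: 1 × 279 = 279
  C-H: 3 × 403 = 1209
  H-Br: 1 × 377 = 377
  Σ(formed) = 1865 kJ
ΔH = Σ(broken) − Σ(formed) = 1801 − 1865 = −64 kJ

ΔH ≈ −64 kJ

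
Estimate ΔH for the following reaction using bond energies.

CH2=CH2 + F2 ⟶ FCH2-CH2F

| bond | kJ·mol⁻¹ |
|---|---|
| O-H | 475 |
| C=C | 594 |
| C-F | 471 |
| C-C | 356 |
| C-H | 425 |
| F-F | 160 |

ΔH ≈ −544 kJ

Bonds broken (reactants):
  C-H: 4 × 425 = 1700
  C=C: 1 × 594 = 594
  F-F: 1 × 160 = 160
  Σ(broken) = 2454 kJ
Bonds formed (products):
  C-C: 1 × 356 = 356
  C-F: 2 × 471 = 942
  C-H: 4 × 425 = 1700
  Σ(formed) = 2998 kJ
ΔH = Σ(broken) − Σ(formed) = 2454 − 2998 = −544 kJ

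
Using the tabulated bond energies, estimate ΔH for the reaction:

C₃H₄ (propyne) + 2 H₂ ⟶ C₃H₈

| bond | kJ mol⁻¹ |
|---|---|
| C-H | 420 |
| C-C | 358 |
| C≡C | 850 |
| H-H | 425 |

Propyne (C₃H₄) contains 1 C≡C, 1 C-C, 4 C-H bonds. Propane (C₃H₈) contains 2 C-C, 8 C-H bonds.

ΔH ≈ −338 kJ

Bonds broken (reactants):
  C≡C: 1 × 850 = 850
  C-C: 1 × 358 = 358
  C-H: 4 × 420 = 1680
  H-H: 2 × 425 = 850
  Σ(broken) = 3738 kJ
Bonds formed (products):
  C-C: 2 × 358 = 716
  C-H: 8 × 420 = 3360
  Σ(formed) = 4076 kJ
ΔH = Σ(broken) − Σ(formed) = 3738 − 4076 = −338 kJ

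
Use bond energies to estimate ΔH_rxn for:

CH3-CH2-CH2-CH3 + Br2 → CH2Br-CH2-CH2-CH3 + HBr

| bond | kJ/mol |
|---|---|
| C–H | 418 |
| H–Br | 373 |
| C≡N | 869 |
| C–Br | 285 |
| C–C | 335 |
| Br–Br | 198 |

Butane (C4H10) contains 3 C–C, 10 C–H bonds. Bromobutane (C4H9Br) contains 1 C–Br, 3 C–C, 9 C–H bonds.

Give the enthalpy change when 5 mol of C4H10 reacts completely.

ΔH = −210 kJ

Bonds broken (reactants):
  Br–Br: 1 × 198 = 198
  C–C: 3 × 335 = 1005
  C–H: 10 × 418 = 4180
  Σ(broken) = 5383 kJ
Bonds formed (products):
  C–Br: 1 × 285 = 285
  C–C: 3 × 335 = 1005
  C–H: 9 × 418 = 3762
  H–Br: 1 × 373 = 373
  Σ(formed) = 5425 kJ
ΔH = Σ(broken) − Σ(formed) = 5383 − 5425 = −42 kJ
For 5× the reaction as written: 5 × (−42) = −210 kJ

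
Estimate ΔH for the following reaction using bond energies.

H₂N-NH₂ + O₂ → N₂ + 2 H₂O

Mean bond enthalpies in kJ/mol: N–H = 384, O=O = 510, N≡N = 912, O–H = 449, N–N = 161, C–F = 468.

Bonds broken (reactants):
  N–H: 4 × 384 = 1536
  N–N: 1 × 161 = 161
  O=O: 1 × 510 = 510
  Σ(broken) = 2207 kJ
Bonds formed (products):
  N≡N: 1 × 912 = 912
  O–H: 4 × 449 = 1796
  Σ(formed) = 2708 kJ
ΔH = Σ(broken) − Σ(formed) = 2207 − 2708 = −501 kJ

ΔH ≈ −501 kJ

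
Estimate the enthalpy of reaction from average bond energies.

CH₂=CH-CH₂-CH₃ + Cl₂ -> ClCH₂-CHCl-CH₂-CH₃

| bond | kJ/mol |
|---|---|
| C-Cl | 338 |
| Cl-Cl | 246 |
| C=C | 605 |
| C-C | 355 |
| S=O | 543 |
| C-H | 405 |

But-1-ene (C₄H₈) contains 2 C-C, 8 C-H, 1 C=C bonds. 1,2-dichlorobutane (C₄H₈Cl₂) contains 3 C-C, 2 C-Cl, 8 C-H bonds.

Bonds broken (reactants):
  C-C: 2 × 355 = 710
  C-H: 8 × 405 = 3240
  C=C: 1 × 605 = 605
  Cl-Cl: 1 × 246 = 246
  Σ(broken) = 4801 kJ
Bonds formed (products):
  C-C: 3 × 355 = 1065
  C-Cl: 2 × 338 = 676
  C-H: 8 × 405 = 3240
  Σ(formed) = 4981 kJ
ΔH = Σ(broken) − Σ(formed) = 4801 − 4981 = −180 kJ

ΔH ≈ −180 kJ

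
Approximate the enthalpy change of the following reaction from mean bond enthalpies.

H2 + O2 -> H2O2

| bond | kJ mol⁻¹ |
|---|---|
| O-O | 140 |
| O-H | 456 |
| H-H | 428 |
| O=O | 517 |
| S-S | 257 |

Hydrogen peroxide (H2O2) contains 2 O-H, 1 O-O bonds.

ΔH ≈ −107 kJ

Bonds broken (reactants):
  H-H: 1 × 428 = 428
  O=O: 1 × 517 = 517
  Σ(broken) = 945 kJ
Bonds formed (products):
  O-H: 2 × 456 = 912
  O-O: 1 × 140 = 140
  Σ(formed) = 1052 kJ
ΔH = Σ(broken) − Σ(formed) = 945 − 1052 = −107 kJ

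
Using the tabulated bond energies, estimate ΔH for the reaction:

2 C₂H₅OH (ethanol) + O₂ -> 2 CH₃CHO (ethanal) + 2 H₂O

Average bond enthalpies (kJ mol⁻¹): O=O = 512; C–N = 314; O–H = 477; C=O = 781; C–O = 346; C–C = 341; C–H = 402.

ΔH ≈ −508 kJ

Bonds broken (reactants):
  C–C: 2 × 341 = 682
  C–H: 10 × 402 = 4020
  C–O: 2 × 346 = 692
  O–H: 2 × 477 = 954
  O=O: 1 × 512 = 512
  Σ(broken) = 6860 kJ
Bonds formed (products):
  C–C: 2 × 341 = 682
  C–H: 8 × 402 = 3216
  C=O: 2 × 781 = 1562
  O–H: 4 × 477 = 1908
  Σ(formed) = 7368 kJ
ΔH = Σ(broken) − Σ(formed) = 6860 − 7368 = −508 kJ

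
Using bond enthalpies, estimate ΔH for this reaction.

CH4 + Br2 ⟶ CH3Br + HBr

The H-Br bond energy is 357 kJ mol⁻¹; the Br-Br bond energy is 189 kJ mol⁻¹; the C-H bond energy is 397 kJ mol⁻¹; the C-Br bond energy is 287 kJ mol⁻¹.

Bonds broken (reactants):
  Br-Br: 1 × 189 = 189
  C-H: 4 × 397 = 1588
  Σ(broken) = 1777 kJ
Bonds formed (products):
  C-Br: 1 × 287 = 287
  C-H: 3 × 397 = 1191
  H-Br: 1 × 357 = 357
  Σ(formed) = 1835 kJ
ΔH = Σ(broken) − Σ(formed) = 1777 − 1835 = −58 kJ

ΔH ≈ −58 kJ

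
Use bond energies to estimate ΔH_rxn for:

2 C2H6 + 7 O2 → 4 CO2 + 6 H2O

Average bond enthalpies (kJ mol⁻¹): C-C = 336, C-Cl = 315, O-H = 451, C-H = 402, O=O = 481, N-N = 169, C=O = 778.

Bonds broken (reactants):
  C-C: 2 × 336 = 672
  C-H: 12 × 402 = 4824
  O=O: 7 × 481 = 3367
  Σ(broken) = 8863 kJ
Bonds formed (products):
  C=O: 8 × 778 = 6224
  O-H: 12 × 451 = 5412
  Σ(formed) = 11636 kJ
ΔH = Σ(broken) − Σ(formed) = 8863 − 11636 = −2773 kJ

ΔH ≈ −2773 kJ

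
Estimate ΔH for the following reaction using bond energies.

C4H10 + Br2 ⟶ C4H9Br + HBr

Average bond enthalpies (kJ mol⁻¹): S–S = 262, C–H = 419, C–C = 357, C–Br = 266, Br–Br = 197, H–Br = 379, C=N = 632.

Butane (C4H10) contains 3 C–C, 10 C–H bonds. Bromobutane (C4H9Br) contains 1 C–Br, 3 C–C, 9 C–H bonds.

Bonds broken (reactants):
  Br–Br: 1 × 197 = 197
  C–C: 3 × 357 = 1071
  C–H: 10 × 419 = 4190
  Σ(broken) = 5458 kJ
Bonds formed (products):
  C–Br: 1 × 266 = 266
  C–C: 3 × 357 = 1071
  C–H: 9 × 419 = 3771
  H–Br: 1 × 379 = 379
  Σ(formed) = 5487 kJ
ΔH = Σ(broken) − Σ(formed) = 5458 − 5487 = −29 kJ

ΔH ≈ −29 kJ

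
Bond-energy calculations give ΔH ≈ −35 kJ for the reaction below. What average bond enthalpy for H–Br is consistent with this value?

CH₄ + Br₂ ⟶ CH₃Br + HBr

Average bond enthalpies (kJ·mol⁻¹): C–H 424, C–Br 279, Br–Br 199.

D(H–Br) ≈ 379 kJ/mol

Let D be the H–Br bond energy.
Σ(broken) = 1×199 + 4×424 = 1895
Σ(formed) = 1×279 + 3×424 + 1×D = 1551 + D
ΔH = Σ(broken) − Σ(formed) = (1895) − (1551 + D) = +344 − D
Setting this equal to −35 kJ gives D = 379 kJ/mol.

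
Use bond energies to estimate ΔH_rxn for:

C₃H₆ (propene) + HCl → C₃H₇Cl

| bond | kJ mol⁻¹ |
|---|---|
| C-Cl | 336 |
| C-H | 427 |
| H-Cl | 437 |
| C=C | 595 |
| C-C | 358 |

Bonds broken (reactants):
  C-C: 1 × 358 = 358
  C-H: 6 × 427 = 2562
  C=C: 1 × 595 = 595
  H-Cl: 1 × 437 = 437
  Σ(broken) = 3952 kJ
Bonds formed (products):
  C-C: 2 × 358 = 716
  C-Cl: 1 × 336 = 336
  C-H: 7 × 427 = 2989
  Σ(formed) = 4041 kJ
ΔH = Σ(broken) − Σ(formed) = 3952 − 4041 = −89 kJ

ΔH ≈ −89 kJ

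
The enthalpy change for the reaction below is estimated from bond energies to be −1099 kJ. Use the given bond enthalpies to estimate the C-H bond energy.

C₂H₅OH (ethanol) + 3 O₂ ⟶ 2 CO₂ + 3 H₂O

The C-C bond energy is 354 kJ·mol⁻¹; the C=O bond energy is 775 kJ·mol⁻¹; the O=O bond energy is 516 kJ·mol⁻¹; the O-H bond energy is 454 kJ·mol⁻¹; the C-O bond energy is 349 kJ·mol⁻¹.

Let D be the C-H bond energy.
Σ(broken) = 1×354 + 5×D + 1×349 + 1×454 + 3×516 = 2705 + 5D
Σ(formed) = 4×775 + 6×454 = 5824
ΔH = Σ(broken) − Σ(formed) = (2705 + 5D) − (5824) = −3119 + 5D
Setting this equal to −1099 kJ gives 5D = 2020, so D = 404 kJ/mol.

D(C-H) ≈ 404 kJ/mol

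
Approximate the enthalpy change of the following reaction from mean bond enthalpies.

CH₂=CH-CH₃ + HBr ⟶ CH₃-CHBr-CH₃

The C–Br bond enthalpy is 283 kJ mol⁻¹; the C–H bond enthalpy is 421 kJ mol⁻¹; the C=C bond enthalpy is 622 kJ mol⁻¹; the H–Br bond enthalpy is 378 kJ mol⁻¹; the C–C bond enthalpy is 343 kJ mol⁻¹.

Bonds broken (reactants):
  C–C: 1 × 343 = 343
  C–H: 6 × 421 = 2526
  C=C: 1 × 622 = 622
  H–Br: 1 × 378 = 378
  Σ(broken) = 3869 kJ
Bonds formed (products):
  C–Br: 1 × 283 = 283
  C–C: 2 × 343 = 686
  C–H: 7 × 421 = 2947
  Σ(formed) = 3916 kJ
ΔH = Σ(broken) − Σ(formed) = 3869 − 3916 = −47 kJ

ΔH ≈ −47 kJ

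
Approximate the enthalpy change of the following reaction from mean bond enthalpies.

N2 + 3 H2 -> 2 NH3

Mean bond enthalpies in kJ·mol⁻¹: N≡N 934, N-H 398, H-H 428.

ΔH ≈ −170 kJ

Bonds broken (reactants):
  H-H: 3 × 428 = 1284
  N≡N: 1 × 934 = 934
  Σ(broken) = 2218 kJ
Bonds formed (products):
  N-H: 6 × 398 = 2388
  Σ(formed) = 2388 kJ
ΔH = Σ(broken) − Σ(formed) = 2218 − 2388 = −170 kJ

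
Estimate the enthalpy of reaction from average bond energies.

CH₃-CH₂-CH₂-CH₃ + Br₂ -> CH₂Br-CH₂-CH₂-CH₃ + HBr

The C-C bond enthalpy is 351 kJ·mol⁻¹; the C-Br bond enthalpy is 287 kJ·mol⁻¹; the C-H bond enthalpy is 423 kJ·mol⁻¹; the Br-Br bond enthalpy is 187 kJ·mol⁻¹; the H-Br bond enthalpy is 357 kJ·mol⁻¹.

Bonds broken (reactants):
  Br-Br: 1 × 187 = 187
  C-C: 3 × 351 = 1053
  C-H: 10 × 423 = 4230
  Σ(broken) = 5470 kJ
Bonds formed (products):
  C-Br: 1 × 287 = 287
  C-C: 3 × 351 = 1053
  C-H: 9 × 423 = 3807
  H-Br: 1 × 357 = 357
  Σ(formed) = 5504 kJ
ΔH = Σ(broken) − Σ(formed) = 5470 − 5504 = −34 kJ

ΔH ≈ −34 kJ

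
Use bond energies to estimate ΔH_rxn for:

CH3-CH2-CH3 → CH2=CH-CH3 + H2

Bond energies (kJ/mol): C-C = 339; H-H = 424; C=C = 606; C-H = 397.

ΔH ≈ +103 kJ

Bonds broken (reactants):
  C-C: 2 × 339 = 678
  C-H: 8 × 397 = 3176
  Σ(broken) = 3854 kJ
Bonds formed (products):
  C-C: 1 × 339 = 339
  C-H: 6 × 397 = 2382
  C=C: 1 × 606 = 606
  H-H: 1 × 424 = 424
  Σ(formed) = 3751 kJ
ΔH = Σ(broken) − Σ(formed) = 3854 − 3751 = +103 kJ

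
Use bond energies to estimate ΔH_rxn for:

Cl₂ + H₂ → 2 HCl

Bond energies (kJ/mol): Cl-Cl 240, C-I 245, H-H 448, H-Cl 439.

ΔH ≈ −190 kJ

Bonds broken (reactants):
  Cl-Cl: 1 × 240 = 240
  H-H: 1 × 448 = 448
  Σ(broken) = 688 kJ
Bonds formed (products):
  H-Cl: 2 × 439 = 878
  Σ(formed) = 878 kJ
ΔH = Σ(broken) − Σ(formed) = 688 − 878 = −190 kJ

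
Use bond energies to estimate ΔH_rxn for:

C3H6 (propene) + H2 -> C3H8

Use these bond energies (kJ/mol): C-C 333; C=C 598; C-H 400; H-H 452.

Bonds broken (reactants):
  C-C: 1 × 333 = 333
  C-H: 6 × 400 = 2400
  C=C: 1 × 598 = 598
  H-H: 1 × 452 = 452
  Σ(broken) = 3783 kJ
Bonds formed (products):
  C-C: 2 × 333 = 666
  C-H: 8 × 400 = 3200
  Σ(formed) = 3866 kJ
ΔH = Σ(broken) − Σ(formed) = 3783 − 3866 = −83 kJ

ΔH ≈ −83 kJ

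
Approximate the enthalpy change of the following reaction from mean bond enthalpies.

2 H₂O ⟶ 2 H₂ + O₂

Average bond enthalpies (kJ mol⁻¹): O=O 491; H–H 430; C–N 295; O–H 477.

ΔH ≈ +557 kJ

Bonds broken (reactants):
  O–H: 4 × 477 = 1908
  Σ(broken) = 1908 kJ
Bonds formed (products):
  H–H: 2 × 430 = 860
  O=O: 1 × 491 = 491
  Σ(formed) = 1351 kJ
ΔH = Σ(broken) − Σ(formed) = 1908 − 1351 = +557 kJ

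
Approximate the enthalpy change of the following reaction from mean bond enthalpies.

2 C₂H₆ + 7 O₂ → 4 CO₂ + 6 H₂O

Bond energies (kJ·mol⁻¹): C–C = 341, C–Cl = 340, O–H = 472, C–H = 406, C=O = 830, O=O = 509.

ΔH ≈ −3187 kJ

Bonds broken (reactants):
  C–C: 2 × 341 = 682
  C–H: 12 × 406 = 4872
  O=O: 7 × 509 = 3563
  Σ(broken) = 9117 kJ
Bonds formed (products):
  C=O: 8 × 830 = 6640
  O–H: 12 × 472 = 5664
  Σ(formed) = 12304 kJ
ΔH = Σ(broken) − Σ(formed) = 9117 − 12304 = −3187 kJ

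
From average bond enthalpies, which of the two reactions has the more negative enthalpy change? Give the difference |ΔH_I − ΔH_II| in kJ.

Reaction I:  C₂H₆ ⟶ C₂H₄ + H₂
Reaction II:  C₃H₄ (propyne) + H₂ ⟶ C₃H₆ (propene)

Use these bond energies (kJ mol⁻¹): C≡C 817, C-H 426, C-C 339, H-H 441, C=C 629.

Reaction II, by 344 kJ

Reaction I:
  Bonds broken (reactants):
    C-C: 1 × 339 = 339
    C-H: 6 × 426 = 2556
    Σ(broken) = 2895 kJ
  Bonds formed (products):
    C-H: 4 × 426 = 1704
    C=C: 1 × 629 = 629
    H-H: 1 × 441 = 441
    Σ(formed) = 2774 kJ
  ΔH_I = 2895 − 2774 = +121 kJ
Reaction II:
  Bonds broken (reactants):
    C≡C: 1 × 817 = 817
    C-C: 1 × 339 = 339
    C-H: 4 × 426 = 1704
    H-H: 1 × 441 = 441
    Σ(broken) = 3301 kJ
  Bonds formed (products):
    C-C: 1 × 339 = 339
    C-H: 6 × 426 = 2556
    C=C: 1 × 629 = 629
    Σ(formed) = 3524 kJ
  ΔH_II = 3301 − 3524 = −223 kJ
ΔH_I − ΔH_II = +344 kJ, so reaction II has the more negative ΔH; |ΔH_I − ΔH_II| = 344 kJ.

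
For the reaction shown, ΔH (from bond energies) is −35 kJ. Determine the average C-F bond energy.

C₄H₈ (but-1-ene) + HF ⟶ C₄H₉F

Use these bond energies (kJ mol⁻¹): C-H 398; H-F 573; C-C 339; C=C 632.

D(C-F) ≈ 503 kJ/mol

Let D be the C-F bond energy.
Σ(broken) = 2×339 + 8×398 + 1×632 + 1×573 = 5067
Σ(formed) = 3×339 + 1×D + 9×398 = 4599 + D
ΔH = Σ(broken) − Σ(formed) = (5067) − (4599 + D) = +468 − D
Setting this equal to −35 kJ gives D = 503 kJ/mol.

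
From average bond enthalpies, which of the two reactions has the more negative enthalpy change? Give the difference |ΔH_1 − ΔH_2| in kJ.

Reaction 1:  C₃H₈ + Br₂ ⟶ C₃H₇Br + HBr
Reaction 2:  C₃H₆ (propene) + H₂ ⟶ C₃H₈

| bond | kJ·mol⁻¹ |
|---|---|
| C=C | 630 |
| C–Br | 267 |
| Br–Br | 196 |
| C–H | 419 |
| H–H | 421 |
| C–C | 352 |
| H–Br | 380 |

Reaction 1:
  Bonds broken (reactants):
    Br–Br: 1 × 196 = 196
    C–C: 2 × 352 = 704
    C–H: 8 × 419 = 3352
    Σ(broken) = 4252 kJ
  Bonds formed (products):
    C–Br: 1 × 267 = 267
    C–C: 2 × 352 = 704
    C–H: 7 × 419 = 2933
    H–Br: 1 × 380 = 380
    Σ(formed) = 4284 kJ
  ΔH_1 = 4252 − 4284 = −32 kJ
Reaction 2:
  Bonds broken (reactants):
    C–C: 1 × 352 = 352
    C–H: 6 × 419 = 2514
    C=C: 1 × 630 = 630
    H–H: 1 × 421 = 421
    Σ(broken) = 3917 kJ
  Bonds formed (products):
    C–C: 2 × 352 = 704
    C–H: 8 × 419 = 3352
    Σ(formed) = 4056 kJ
  ΔH_2 = 3917 − 4056 = −139 kJ
ΔH_1 − ΔH_2 = +107 kJ, so reaction 2 has the more negative ΔH; |ΔH_1 − ΔH_2| = 107 kJ.

Reaction 2, by 107 kJ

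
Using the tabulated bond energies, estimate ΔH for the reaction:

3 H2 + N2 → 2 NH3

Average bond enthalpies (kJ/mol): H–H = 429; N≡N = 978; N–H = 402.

ΔH ≈ −147 kJ

Bonds broken (reactants):
  H–H: 3 × 429 = 1287
  N≡N: 1 × 978 = 978
  Σ(broken) = 2265 kJ
Bonds formed (products):
  N–H: 6 × 402 = 2412
  Σ(formed) = 2412 kJ
ΔH = Σ(broken) − Σ(formed) = 2265 − 2412 = −147 kJ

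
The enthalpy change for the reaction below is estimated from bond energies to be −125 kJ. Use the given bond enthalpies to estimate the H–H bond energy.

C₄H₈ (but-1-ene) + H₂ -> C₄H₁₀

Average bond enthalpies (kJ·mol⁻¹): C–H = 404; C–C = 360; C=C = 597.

D(H–H) ≈ 446 kJ/mol

Let D be the H–H bond energy.
Σ(broken) = 2×360 + 8×404 + 1×597 + 1×D = 4549 + D
Σ(formed) = 3×360 + 10×404 = 5120
ΔH = Σ(broken) − Σ(formed) = (4549 + D) − (5120) = −571 + D
Setting this equal to −125 kJ gives D = 446 kJ/mol.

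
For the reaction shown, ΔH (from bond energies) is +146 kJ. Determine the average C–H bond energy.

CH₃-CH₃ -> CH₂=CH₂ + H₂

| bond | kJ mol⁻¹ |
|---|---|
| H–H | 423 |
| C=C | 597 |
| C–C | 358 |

Let D be the C–H bond energy.
Σ(broken) = 1×358 + 6×D = 358 + 6D
Σ(formed) = 4×D + 1×597 + 1×423 = 1020 + 4D
ΔH = Σ(broken) − Σ(formed) = (358 + 6D) − (1020 + 4D) = −662 + 2D
Setting this equal to +146 kJ gives 2D = 808, so D = 404 kJ/mol.

D(C–H) ≈ 404 kJ/mol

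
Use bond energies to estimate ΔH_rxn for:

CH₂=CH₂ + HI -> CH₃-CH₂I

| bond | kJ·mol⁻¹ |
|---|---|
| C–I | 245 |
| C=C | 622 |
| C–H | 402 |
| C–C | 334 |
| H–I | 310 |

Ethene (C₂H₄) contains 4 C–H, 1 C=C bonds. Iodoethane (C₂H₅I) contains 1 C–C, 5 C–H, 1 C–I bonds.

Bonds broken (reactants):
  C–H: 4 × 402 = 1608
  C=C: 1 × 622 = 622
  H–I: 1 × 310 = 310
  Σ(broken) = 2540 kJ
Bonds formed (products):
  C–C: 1 × 334 = 334
  C–H: 5 × 402 = 2010
  C–I: 1 × 245 = 245
  Σ(formed) = 2589 kJ
ΔH = Σ(broken) − Σ(formed) = 2540 − 2589 = −49 kJ

ΔH ≈ −49 kJ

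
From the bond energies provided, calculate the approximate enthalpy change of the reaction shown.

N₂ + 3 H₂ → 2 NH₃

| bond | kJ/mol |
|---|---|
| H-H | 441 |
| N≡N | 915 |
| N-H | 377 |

Bonds broken (reactants):
  H-H: 3 × 441 = 1323
  N≡N: 1 × 915 = 915
  Σ(broken) = 2238 kJ
Bonds formed (products):
  N-H: 6 × 377 = 2262
  Σ(formed) = 2262 kJ
ΔH = Σ(broken) − Σ(formed) = 2238 − 2262 = −24 kJ

ΔH ≈ −24 kJ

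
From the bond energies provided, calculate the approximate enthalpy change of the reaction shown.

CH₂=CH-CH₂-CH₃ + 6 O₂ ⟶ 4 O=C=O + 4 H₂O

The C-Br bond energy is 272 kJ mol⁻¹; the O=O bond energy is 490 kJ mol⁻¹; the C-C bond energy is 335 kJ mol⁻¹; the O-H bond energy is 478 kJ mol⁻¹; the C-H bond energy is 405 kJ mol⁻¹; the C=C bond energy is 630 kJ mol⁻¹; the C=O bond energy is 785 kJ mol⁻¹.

ΔH ≈ −2624 kJ

Bonds broken (reactants):
  C-C: 2 × 335 = 670
  C-H: 8 × 405 = 3240
  C=C: 1 × 630 = 630
  O=O: 6 × 490 = 2940
  Σ(broken) = 7480 kJ
Bonds formed (products):
  C=O: 8 × 785 = 6280
  O-H: 8 × 478 = 3824
  Σ(formed) = 10104 kJ
ΔH = Σ(broken) − Σ(formed) = 7480 − 10104 = −2624 kJ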